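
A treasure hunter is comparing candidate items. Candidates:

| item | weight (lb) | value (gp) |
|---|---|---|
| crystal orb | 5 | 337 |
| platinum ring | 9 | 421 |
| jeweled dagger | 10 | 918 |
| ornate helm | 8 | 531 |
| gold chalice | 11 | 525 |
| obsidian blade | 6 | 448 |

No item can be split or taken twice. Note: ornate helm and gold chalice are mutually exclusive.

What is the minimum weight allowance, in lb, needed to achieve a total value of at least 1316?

Minimise lb subject to total value ≥ 1316.
jeweled dagger + obsidian blade: 1366 value at 16 lb.
Any bundle with less than 16 lb falls short of 1316.

16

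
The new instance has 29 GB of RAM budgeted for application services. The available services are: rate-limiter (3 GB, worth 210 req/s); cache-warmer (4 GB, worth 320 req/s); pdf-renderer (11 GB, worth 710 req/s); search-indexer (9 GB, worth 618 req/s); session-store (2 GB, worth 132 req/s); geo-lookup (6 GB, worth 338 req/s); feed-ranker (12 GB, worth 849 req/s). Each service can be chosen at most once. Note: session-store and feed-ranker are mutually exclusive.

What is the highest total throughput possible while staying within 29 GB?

Best packing: rate-limiter + cache-warmer + search-indexer + feed-ranker — 28 GB, 1997 total.
Next best is rate-limiter + cache-warmer + pdf-renderer + search-indexer + session-store at 1990 (29 GB) — short by 7.

1997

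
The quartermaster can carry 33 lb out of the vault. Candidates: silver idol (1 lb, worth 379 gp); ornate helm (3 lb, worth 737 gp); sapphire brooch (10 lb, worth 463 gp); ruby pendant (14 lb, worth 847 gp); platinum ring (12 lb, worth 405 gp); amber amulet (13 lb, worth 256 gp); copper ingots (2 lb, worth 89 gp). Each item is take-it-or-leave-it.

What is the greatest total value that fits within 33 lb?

Best packing: silver idol + ornate helm + sapphire brooch + ruby pendant + copper ingots — 30 lb, 2515 total.
Runner-up silver idol + ornate helm + ruby pendant + platinum ring + copper ingots tops out at 2457.

2515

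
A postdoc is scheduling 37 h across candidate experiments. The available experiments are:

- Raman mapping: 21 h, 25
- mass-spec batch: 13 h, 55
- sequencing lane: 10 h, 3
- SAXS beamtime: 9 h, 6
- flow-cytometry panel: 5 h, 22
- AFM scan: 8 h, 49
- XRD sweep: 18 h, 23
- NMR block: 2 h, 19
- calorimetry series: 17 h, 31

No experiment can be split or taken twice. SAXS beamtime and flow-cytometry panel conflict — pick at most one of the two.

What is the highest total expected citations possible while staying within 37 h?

Taking mass-spec batch + flow-cytometry panel + AFM scan + NMR block: 28 h used, 145 in expected citations.
No other feasible combination exceeds 145.

145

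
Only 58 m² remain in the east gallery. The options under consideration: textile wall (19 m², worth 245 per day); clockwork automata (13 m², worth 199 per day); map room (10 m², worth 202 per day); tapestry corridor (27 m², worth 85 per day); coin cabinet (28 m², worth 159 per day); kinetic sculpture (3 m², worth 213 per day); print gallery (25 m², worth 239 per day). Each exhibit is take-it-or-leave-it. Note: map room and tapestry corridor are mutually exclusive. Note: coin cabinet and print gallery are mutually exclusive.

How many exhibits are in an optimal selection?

4

The maximum expected visitors within 58 m² is 899.
One optimal bundle: textile wall + map room + kinetic sculpture + print gallery (57 m²).
Every optimal selection uses 4 exhibits.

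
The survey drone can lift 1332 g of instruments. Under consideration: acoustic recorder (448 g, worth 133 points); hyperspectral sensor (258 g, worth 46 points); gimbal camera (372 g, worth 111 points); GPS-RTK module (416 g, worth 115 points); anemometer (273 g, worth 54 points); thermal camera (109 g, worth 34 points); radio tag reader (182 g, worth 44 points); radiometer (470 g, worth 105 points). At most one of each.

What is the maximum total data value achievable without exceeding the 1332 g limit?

The ratio heuristic lands on acoustic recorder + gimbal camera + thermal camera + radio tag reader (322) but leaves 221 g idle.
Dropping thermal camera and radio tag reader frees 291 g; slotting in GPS-RTK module (416 g) lifts the total to 359 at 1236 g.
The closest alternative, acoustic recorder + gimbal camera + radiometer, reaches only 349.

359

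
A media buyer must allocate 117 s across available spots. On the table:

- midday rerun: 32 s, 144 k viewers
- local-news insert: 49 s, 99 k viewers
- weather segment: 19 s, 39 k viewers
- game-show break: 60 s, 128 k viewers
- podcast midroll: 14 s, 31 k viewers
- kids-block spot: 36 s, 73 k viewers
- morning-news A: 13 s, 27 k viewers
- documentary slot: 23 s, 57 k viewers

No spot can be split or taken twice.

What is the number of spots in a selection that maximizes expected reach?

3

Optimal total is 329.
For example midday rerun + game-show break + documentary slot achieves it, using 115 s.
All optima have 3 spots.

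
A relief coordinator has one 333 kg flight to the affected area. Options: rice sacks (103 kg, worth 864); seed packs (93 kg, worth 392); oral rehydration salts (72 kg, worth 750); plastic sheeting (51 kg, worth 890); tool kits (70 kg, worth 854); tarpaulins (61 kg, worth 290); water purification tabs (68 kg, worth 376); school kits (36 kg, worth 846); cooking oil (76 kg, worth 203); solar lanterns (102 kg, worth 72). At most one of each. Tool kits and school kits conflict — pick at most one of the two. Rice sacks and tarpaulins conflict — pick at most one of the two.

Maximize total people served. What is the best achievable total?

3726

Best packing: rice sacks + oral rehydration salts + plastic sheeting + water purification tabs + school kits — 330 kg, 3726 total.
An exhaustive check of the 1024 subsets confirms 3726.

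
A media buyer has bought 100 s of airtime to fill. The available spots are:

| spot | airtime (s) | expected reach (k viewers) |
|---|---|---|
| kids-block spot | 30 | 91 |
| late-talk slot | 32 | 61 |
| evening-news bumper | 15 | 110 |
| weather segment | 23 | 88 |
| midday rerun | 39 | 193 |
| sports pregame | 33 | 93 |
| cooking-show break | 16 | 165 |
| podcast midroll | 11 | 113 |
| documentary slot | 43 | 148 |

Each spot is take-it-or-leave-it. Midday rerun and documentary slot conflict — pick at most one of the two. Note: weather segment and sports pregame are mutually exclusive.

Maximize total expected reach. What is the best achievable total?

Density check — cooking-show break 10.31, podcast midroll 10.27, evening-news bumper 7.33, midday rerun 4.95 are the best per s.
Evening-news bumper + midday rerun + cooking-show break + podcast midroll uses 81 of the 100 s and totals 581.
No other feasible combination exceeds 581.

581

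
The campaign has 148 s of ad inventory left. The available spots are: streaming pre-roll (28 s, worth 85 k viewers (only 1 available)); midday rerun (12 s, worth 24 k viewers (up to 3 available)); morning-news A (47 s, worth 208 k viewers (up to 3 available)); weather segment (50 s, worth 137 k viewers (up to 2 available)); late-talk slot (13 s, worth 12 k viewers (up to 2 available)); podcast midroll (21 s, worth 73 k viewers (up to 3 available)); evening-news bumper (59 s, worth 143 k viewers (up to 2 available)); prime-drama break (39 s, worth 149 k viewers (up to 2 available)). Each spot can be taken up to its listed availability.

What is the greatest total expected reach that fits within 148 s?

624

The ratio ordering already packs tightly: 3×morning-news A, 141 s, 624.
Nothing else within 148 s beats 624.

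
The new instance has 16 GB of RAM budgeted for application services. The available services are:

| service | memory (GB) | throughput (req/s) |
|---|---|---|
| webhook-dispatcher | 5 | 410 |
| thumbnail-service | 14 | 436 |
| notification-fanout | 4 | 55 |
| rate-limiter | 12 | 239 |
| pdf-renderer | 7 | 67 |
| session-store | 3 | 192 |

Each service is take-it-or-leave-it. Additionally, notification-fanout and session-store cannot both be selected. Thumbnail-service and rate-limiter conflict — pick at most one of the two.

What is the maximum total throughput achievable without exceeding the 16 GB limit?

Taking webhook-dispatcher + pdf-renderer + session-store: 15 GB used, 669 in throughput.
Next best is webhook-dispatcher + session-store at 602 (8 GB) — short by 67.

669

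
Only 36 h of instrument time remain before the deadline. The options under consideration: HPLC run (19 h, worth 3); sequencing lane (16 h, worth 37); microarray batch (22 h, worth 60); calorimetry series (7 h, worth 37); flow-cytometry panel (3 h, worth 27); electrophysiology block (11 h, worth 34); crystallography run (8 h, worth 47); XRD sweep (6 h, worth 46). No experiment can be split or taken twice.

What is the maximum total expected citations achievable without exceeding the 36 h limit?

191

The ratio ordering already packs tightly: calorimetry series + flow-cytometry panel + electrophysiology block + crystallography run + XRD sweep, 35 h, 191.
That's the maximum — no swap from here does better than 191.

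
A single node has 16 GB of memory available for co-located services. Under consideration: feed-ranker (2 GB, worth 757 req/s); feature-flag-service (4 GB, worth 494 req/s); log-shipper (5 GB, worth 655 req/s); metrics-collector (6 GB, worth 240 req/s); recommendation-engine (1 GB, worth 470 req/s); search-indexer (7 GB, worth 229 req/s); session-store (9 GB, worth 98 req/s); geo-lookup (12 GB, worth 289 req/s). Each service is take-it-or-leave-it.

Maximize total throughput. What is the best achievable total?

2376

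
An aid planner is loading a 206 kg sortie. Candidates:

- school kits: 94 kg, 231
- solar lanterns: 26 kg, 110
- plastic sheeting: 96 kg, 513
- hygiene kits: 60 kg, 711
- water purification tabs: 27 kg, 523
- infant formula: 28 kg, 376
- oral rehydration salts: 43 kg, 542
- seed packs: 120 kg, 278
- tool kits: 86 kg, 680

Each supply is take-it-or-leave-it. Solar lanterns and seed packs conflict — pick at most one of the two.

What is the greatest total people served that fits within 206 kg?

The ratio heuristic lands on solar lanterns + hygiene kits + water purification tabs + infant formula + oral rehydration salts (2262) but leaves 22 kg idle.
Replace solar lanterns and oral rehydration salts with tool kits: the trade gains 28 net, giving 2290 at 201 kg.
Every other selection either busts 206 kg or breaks a pairing rule or fails to beat 2290.

2290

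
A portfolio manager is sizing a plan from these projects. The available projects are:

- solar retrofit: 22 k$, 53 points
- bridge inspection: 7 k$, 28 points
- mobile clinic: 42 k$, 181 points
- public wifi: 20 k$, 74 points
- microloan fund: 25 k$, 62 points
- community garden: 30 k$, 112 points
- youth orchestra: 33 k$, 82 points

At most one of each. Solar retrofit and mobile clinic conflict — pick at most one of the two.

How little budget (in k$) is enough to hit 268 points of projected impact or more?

Need the lightest bundle worth ≥ 268.
Taking bridge inspection + mobile clinic + public wifi gives 283 (≥ 268) for 69 k$.
Any bundle with less than 69 k$ falls short of 268.

69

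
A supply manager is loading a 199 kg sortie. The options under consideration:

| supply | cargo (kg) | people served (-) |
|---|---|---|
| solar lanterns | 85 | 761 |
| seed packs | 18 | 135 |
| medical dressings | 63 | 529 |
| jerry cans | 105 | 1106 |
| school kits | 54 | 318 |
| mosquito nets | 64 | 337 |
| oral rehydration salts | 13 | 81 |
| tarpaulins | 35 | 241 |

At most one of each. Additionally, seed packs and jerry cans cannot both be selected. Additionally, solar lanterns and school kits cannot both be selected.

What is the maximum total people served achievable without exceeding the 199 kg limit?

The ratio ordering already packs tightly: solar lanterns + jerry cans, 190 kg, 1867.
The closest alternative, medical dressings + jerry cans + oral rehydration salts, reaches only 1716.

1867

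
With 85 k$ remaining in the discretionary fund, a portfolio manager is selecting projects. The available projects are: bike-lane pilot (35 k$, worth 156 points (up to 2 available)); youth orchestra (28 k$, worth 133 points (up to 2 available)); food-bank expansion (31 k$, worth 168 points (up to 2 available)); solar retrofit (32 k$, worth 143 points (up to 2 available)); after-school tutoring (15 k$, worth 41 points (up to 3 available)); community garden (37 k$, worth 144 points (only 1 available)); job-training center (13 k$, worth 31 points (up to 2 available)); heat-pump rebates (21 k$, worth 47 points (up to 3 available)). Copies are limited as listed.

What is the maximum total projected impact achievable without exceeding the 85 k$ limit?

Greedy by ratio would take 2×food-bank expansion + after-school tutoring: 77 k$ used, total 377.
Replace after-school tutoring with heat-pump rebates: the trade gains 6 net, giving 383 at 83 k$.

383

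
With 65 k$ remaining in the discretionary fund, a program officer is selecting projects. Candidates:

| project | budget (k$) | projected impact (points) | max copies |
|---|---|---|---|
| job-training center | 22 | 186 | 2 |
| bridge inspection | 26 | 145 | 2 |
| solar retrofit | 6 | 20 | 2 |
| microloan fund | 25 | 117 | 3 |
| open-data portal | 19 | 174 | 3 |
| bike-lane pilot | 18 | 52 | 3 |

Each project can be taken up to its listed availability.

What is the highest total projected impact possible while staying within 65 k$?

546

A density-first pass picks solar retrofit + 3×open-data portal — 542 at 63 k$.
Replace solar retrofit and 2×open-data portal with 2×job-training center: the trade gains 4 net, giving 546 at 63 k$.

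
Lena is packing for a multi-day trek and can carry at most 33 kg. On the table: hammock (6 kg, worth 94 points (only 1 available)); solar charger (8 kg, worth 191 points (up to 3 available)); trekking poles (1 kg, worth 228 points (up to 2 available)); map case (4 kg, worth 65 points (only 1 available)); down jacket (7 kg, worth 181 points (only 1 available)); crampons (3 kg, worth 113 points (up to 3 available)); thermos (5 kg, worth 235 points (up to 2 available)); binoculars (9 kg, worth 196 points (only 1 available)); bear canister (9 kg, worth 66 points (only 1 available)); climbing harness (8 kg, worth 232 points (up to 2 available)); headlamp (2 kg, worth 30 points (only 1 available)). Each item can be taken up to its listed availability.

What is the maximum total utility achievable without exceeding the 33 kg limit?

Taking the top-ratio items first gives 2×trekking poles + map case + 3×crampons + 2×thermos + climbing harness for 1562 (33 kg).
Dropping map case and crampons frees 7 kg; slotting in down jacket (7 kg) lifts the total to 1565 at 33 kg.
That's the maximum — no swap from here does better than 1565.

1565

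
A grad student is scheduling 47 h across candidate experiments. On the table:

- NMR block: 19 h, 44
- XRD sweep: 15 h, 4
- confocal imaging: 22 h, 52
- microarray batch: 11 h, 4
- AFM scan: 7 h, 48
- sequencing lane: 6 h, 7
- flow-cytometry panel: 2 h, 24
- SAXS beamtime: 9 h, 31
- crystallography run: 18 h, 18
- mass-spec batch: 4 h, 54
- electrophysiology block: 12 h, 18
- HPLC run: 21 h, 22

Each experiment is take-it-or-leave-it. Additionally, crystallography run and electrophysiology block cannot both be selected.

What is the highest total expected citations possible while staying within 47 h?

Ranking by ratio (expected citations/h): mass-spec batch 13.50, flow-cytometry panel 12.00, AFM scan 6.86.
The ratio ordering already packs tightly: confocal imaging + AFM scan + flow-cytometry panel + SAXS beamtime + mass-spec batch, 44 h, 209.
The spare 3 h is too small for any remaining experiment, and no feasible exchange beats 209.

209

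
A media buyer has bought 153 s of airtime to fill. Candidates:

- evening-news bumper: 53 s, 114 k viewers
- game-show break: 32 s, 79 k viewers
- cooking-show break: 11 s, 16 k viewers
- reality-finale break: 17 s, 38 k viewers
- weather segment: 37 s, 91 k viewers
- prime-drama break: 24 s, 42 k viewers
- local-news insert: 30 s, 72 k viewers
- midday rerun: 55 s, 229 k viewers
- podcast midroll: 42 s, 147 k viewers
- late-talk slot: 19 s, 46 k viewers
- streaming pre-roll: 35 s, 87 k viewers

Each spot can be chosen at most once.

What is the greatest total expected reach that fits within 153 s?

A density-first pass picks midday rerun + podcast midroll + late-talk slot + streaming pre-roll — 509 at 151 s.
The 35 s tied up in streaming pre-roll is better spent on weather segment — total rises to 513 (153 s).
Nothing else within 153 s beats 513.

513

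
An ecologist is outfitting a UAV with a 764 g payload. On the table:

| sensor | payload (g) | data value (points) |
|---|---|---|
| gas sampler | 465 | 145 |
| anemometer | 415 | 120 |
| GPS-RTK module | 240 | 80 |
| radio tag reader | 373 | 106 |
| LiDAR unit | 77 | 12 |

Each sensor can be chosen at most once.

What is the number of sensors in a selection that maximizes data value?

Best achievable data value is 225.
gas sampler + GPS-RTK module hits 225 at 705 g.
All optima have 2 sensors.

2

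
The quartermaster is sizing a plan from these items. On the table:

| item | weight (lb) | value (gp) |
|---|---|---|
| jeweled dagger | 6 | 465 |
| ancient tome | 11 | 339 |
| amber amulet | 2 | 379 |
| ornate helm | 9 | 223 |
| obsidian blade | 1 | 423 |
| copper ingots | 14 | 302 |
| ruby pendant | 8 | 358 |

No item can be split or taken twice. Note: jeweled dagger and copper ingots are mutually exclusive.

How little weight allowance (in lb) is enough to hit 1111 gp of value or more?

Minimise lb subject to total value ≥ 1111.
jeweled dagger + amber amulet + obsidian blade: 1267 value at 9 lb.
Any bundle with less than 9 lb falls short of 1111.

9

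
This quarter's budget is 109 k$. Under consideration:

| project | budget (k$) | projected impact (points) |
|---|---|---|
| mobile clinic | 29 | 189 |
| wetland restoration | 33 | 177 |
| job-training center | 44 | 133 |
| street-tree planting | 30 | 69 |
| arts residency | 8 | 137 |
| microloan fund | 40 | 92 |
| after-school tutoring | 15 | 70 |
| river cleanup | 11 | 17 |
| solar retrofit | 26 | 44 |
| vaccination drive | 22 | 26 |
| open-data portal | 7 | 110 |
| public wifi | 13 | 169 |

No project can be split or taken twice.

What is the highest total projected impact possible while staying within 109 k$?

852

Best packing: mobile clinic + wetland restoration + arts residency + after-school tutoring + open-data portal + public wifi — 105 k$, 852 total.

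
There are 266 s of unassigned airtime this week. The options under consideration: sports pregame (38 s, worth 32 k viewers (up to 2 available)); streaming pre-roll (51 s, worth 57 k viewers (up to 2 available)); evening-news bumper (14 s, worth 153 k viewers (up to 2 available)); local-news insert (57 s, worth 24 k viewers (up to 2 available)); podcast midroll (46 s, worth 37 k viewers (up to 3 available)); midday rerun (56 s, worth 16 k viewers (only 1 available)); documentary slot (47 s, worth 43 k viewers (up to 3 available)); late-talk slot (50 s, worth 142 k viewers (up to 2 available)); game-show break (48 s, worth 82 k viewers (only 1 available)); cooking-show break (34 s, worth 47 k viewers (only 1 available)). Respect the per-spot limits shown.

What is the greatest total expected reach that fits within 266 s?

776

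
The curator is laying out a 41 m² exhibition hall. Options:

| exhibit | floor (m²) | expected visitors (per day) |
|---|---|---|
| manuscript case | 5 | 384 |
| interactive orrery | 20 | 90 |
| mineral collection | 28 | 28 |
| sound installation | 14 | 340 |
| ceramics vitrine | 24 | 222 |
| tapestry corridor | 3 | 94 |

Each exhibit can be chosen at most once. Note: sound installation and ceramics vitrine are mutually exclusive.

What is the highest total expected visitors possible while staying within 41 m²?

818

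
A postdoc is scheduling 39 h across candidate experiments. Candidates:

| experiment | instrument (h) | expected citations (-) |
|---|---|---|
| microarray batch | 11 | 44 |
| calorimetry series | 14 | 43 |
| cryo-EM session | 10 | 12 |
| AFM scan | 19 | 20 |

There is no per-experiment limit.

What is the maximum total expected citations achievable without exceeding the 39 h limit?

132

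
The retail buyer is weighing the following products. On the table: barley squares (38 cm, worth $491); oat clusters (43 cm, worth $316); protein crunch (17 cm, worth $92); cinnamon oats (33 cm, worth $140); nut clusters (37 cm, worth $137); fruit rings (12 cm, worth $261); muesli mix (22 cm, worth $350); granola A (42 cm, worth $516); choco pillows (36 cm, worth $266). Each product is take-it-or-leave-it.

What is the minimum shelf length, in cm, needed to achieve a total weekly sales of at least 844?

64

Minimise cm subject to total weekly sales ≥ 844.
muesli mix + granola A reaches 866 using 64 cm.
Below 64 cm the best achievable stays under 844.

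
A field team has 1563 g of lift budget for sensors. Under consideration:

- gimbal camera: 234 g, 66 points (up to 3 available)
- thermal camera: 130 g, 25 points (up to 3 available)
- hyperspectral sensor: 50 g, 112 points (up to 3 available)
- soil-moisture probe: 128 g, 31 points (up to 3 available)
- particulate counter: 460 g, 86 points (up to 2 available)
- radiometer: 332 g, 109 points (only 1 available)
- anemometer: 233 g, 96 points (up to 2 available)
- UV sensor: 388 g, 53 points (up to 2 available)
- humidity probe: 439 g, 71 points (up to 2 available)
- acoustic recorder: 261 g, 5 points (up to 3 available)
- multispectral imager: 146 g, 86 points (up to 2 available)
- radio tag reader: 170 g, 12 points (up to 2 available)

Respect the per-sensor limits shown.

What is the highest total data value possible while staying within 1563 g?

875

Gimbal camera + 3×hyperspectral sensor + radiometer + 2×anemometer + 2×multispectral imager uses 1474 of the 1563 g and totals 875.
No other feasible combination exceeds 875.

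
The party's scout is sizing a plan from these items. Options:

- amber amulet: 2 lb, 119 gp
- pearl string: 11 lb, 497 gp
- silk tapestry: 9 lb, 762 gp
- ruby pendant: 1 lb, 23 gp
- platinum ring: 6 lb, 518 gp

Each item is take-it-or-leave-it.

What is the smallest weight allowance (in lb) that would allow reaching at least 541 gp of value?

Need the lightest bundle worth ≥ 541.
ruby pendant + platinum ring: 541 value at 7 lb.
Below 7 lb the best achievable stays under 541.

7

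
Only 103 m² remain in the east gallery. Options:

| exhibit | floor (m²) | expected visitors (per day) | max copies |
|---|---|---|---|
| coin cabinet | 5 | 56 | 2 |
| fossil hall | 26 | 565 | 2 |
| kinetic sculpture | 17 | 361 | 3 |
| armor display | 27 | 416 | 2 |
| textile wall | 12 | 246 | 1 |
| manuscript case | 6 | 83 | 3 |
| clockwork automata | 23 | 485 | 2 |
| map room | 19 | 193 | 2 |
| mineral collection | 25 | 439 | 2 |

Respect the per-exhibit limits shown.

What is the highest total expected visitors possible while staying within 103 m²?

2213

Ranking by ratio (expected visitors/m²): fossil hall 21.73, kinetic sculpture 21.24, clockwork automata 21.09.
2×fossil hall + 3×kinetic sculpture uses 103 of the 103 m² and totals 2213.
Every other selection either busts 103 m² or exceeds an availability limit or fails to beat 2213.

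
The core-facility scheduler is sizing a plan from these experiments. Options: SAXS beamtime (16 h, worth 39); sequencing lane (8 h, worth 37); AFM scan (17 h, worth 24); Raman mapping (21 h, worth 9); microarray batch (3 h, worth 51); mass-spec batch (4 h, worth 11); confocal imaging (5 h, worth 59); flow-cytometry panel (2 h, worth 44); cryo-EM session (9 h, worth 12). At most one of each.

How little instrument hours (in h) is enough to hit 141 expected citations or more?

Look for the lowest-instrument combination reaching 141.
Taking microarray batch + confocal imaging + flow-cytometry panel gives 154 (≥ 141) for 10 h.
Any bundle with less than 10 h falls short of 141.

10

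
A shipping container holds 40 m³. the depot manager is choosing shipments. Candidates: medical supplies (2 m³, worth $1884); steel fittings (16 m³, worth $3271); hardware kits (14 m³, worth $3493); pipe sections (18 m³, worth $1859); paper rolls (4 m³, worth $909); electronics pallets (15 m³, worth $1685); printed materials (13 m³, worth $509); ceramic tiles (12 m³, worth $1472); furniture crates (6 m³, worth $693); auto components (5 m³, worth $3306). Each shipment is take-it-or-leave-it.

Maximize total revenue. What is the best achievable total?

11954

Ranking by ratio (revenue/m³): medical supplies 942.00, auto components 661.20, hardware kits 249.50, paper rolls 227.25.
The ratio heuristic lands on medical supplies + hardware kits + paper rolls + ceramic tiles + auto components (11064) but leaves 3 m³ idle.
Replace paper rolls and ceramic tiles with steel fittings: the trade gains 890 net, giving 11954 at 37 m³.
No other feasible combination exceeds 11954.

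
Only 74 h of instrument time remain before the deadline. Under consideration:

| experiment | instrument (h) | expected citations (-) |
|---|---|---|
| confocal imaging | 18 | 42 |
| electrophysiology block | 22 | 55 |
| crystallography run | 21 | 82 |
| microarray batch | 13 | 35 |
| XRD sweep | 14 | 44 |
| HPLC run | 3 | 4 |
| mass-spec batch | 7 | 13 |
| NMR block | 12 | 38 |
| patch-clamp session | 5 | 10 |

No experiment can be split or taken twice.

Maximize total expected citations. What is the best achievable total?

Density check — crystallography run 3.90, NMR block 3.17, XRD sweep 3.14 are the best per h.
The ratio heuristic lands on crystallography run + microarray batch + XRD sweep + mass-spec batch + NMR block + patch-clamp session (222) but leaves 2 h idle.
Dropping microarray batch and mass-spec batch frees 20 h; slotting in electrophysiology block (22 h) lifts the total to 229 at 74 h.
Nothing else within 74 h beats 229.

229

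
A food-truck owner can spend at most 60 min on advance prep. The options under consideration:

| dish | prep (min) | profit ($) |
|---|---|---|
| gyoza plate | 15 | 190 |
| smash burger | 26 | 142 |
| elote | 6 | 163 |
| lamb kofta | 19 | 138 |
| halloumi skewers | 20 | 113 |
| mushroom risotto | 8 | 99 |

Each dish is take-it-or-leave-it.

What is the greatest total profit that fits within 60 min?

604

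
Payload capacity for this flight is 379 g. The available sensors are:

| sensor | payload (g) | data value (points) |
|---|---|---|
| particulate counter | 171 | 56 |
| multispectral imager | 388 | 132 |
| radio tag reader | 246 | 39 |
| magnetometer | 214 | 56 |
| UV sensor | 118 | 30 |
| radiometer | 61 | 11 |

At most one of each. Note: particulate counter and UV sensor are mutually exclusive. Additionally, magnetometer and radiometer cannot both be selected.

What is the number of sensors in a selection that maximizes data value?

2

The maximum data value within 379 g is 86.
For example magnetometer + UV sensor achieves it, using 332 g.
Every optimal selection uses 2 sensors.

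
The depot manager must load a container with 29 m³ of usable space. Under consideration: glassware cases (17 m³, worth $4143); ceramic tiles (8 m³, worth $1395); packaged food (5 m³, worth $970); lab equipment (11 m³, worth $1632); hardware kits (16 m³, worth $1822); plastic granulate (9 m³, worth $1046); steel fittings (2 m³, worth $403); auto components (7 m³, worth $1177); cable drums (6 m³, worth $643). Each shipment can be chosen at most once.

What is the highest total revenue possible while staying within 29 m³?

Greedy by ratio would take glassware cases + packaged food + steel fittings: 24 m³ used, total 5516.
The 2 m³ tied up in steel fittings is better spent on auto components — total rises to 6290 (29 m³).
Every other selection either busts 29 m³ or fails to beat 6290.

6290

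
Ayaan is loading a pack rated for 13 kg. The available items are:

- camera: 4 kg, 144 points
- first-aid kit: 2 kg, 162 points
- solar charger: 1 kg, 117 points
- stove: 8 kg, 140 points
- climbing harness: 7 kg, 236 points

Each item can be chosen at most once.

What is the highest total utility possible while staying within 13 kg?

Greedy by ratio would take camera + first-aid kit + solar charger: 7 kg used, total 423.
The 1 kg tied up in solar charger is better spent on climbing harness — total rises to 542 (13 kg).
That's the maximum — no swap from here does better than 542.

542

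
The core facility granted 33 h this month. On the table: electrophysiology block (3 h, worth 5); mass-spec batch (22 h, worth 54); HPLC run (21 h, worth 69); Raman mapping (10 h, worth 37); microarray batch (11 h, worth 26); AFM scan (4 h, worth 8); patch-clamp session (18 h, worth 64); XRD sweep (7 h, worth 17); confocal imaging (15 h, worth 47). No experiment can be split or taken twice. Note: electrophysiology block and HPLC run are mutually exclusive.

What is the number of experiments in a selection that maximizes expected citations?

2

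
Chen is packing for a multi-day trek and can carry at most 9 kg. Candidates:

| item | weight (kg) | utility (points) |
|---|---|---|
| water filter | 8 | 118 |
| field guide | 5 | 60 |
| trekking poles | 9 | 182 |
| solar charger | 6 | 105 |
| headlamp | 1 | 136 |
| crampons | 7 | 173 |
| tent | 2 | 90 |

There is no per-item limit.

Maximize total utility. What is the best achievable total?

Taking 9×headlamp: 9 kg used, 1224 in utility.
No other feasible combination exceeds 1224.

1224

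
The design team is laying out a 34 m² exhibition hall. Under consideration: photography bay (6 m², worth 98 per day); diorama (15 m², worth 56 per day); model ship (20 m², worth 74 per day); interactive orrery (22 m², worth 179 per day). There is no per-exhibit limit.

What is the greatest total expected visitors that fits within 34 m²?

Density check — photography bay 16.33, interactive orrery 8.14, diorama 3.73 are the best per m².
Taking 5×photography bay: 30 m² used, 490 in expected visitors.
Every other selection either busts 34 m² or fails to beat 490.

490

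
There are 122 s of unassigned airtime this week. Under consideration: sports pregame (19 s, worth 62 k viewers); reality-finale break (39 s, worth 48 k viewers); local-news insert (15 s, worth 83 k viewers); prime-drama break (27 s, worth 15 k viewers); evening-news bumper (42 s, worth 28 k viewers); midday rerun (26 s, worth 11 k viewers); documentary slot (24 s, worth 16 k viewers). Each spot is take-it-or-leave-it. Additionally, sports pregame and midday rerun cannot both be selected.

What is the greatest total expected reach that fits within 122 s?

Sports pregame + reality-finale break + local-news insert + evening-news bumper uses 115 of the 122 s and totals 221.

221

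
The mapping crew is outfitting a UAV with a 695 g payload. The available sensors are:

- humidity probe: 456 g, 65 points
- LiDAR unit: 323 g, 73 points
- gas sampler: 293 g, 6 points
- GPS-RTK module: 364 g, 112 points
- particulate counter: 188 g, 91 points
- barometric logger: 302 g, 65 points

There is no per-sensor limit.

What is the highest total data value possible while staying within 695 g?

273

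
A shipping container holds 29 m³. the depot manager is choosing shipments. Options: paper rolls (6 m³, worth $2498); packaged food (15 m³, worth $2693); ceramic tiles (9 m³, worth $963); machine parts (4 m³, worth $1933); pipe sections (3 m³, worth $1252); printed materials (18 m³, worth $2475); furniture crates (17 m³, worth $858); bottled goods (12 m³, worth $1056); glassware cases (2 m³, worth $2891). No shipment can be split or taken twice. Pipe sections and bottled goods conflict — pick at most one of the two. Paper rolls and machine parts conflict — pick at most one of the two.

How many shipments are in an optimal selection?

Optimal total is 9334.
paper rolls + packaged food + pipe sections + glassware cases hits 9334 at 26 m³.
All optima have 4 shipments.

4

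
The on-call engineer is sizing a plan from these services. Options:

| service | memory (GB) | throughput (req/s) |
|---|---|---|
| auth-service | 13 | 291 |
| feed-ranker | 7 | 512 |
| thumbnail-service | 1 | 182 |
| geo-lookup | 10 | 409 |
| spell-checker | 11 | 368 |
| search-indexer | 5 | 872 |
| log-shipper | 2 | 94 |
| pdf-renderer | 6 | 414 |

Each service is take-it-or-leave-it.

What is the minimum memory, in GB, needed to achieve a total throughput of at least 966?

6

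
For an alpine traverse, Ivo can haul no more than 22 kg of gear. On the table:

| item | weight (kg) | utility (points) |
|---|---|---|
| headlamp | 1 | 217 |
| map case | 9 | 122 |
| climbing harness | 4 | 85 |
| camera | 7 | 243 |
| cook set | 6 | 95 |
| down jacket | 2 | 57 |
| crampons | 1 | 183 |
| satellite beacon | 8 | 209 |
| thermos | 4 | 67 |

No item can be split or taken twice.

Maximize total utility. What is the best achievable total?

937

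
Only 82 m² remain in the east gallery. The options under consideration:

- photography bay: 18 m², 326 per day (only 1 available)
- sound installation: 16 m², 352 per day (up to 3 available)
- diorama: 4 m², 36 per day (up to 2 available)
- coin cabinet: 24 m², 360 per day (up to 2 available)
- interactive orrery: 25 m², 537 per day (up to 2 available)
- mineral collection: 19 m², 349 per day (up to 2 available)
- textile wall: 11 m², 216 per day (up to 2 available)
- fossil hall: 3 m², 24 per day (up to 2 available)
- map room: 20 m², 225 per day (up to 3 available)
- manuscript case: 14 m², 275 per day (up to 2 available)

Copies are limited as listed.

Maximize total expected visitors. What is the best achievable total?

1778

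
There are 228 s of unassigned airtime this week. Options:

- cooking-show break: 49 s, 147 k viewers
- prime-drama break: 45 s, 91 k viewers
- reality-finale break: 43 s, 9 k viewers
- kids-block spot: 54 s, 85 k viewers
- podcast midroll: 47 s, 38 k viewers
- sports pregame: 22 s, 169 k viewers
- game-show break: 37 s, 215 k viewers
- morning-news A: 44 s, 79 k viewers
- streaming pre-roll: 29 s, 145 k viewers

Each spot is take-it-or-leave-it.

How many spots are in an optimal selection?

6

Best achievable expected reach is 846.
cooking-show break + prime-drama break + sports pregame + game-show break + morning-news A + streaming pre-roll hits 846 at 226 s.
Any selection reaching 846 contains exactly 6 spots.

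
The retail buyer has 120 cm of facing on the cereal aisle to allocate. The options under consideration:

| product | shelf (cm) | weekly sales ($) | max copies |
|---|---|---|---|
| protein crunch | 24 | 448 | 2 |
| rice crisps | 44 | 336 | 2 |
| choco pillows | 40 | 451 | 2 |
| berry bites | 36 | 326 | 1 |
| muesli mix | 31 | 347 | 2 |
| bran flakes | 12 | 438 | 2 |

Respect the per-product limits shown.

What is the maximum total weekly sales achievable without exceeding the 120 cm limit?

2223

Ranking by ratio (weekly sales/cm): bran flakes 36.50, protein crunch 18.67, choco pillows 11.28.
2×protein crunch + choco pillows + 2×bran flakes uses 112 of the 120 cm and totals 2223.
Every other selection either busts 120 cm or exceeds an availability limit or fails to beat 2223.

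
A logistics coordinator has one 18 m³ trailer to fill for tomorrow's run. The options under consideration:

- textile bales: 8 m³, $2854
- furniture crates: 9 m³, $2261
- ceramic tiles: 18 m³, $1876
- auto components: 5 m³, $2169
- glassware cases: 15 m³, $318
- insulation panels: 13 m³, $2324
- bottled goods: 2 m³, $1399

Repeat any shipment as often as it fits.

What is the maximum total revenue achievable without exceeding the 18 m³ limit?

12591

The ratio ordering already packs tightly: 9×bottled goods, 18 m³, 12591.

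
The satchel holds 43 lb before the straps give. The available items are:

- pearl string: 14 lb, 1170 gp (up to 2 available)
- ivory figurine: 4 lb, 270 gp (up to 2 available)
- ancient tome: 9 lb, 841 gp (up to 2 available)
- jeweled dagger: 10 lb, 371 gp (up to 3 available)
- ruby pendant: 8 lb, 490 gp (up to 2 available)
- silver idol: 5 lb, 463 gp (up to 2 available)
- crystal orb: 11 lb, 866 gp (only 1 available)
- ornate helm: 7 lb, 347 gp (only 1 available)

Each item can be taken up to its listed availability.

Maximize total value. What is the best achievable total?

3778

Density check — ancient tome 93.44, silver idol 92.60, pearl string 83.57, crystal orb 78.73 are the best per lb.
Pearl string + 2×ancient tome + 2×silver idol uses 42 of the 43 lb and totals 3778.
Nothing else within 43 lb beats 3778.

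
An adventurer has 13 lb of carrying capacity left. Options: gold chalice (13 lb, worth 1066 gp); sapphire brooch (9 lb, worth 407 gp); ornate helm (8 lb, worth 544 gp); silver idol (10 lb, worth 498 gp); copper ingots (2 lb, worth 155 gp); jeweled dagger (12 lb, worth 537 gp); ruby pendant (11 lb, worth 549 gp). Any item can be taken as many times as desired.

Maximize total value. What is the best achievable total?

1066

Taking gold chalice: 13 lb used, 1066 in value.
That's the maximum — no swap from here does better than 1066.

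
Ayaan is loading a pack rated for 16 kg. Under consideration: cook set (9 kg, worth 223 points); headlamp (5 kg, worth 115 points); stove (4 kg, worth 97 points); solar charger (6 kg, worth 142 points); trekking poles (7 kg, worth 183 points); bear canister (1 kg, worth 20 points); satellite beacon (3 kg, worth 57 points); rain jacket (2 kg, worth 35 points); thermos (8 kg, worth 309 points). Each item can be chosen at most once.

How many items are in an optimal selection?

3

Optimal total is 512.
trekking poles + bear canister + thermos hits 512 at 16 kg.
Every optimal selection uses 3 items.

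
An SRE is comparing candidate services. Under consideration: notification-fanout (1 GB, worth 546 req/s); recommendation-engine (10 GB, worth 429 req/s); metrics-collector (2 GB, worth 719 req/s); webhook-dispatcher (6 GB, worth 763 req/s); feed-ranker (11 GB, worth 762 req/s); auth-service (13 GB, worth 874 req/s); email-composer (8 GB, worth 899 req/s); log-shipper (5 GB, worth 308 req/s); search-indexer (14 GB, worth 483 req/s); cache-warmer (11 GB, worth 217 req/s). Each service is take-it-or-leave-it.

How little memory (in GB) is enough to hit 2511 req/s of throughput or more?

Need the lightest bundle worth ≥ 2511.
notification-fanout + metrics-collector + webhook-dispatcher + email-composer reaches 2927 using 17 GB.
No combination under 17 GB hits 2511.

17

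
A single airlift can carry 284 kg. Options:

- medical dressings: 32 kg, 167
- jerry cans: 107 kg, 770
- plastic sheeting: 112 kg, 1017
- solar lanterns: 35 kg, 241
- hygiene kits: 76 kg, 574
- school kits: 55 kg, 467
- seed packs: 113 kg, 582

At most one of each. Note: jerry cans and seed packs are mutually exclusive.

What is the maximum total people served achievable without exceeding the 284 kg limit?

2299

Ranking by ratio (people served/kg): plastic sheeting 9.08, school kits 8.49, hygiene kits 7.55, jerry cans 7.20.
Plastic sheeting + solar lanterns + hygiene kits + school kits uses 278 of the 284 kg and totals 2299.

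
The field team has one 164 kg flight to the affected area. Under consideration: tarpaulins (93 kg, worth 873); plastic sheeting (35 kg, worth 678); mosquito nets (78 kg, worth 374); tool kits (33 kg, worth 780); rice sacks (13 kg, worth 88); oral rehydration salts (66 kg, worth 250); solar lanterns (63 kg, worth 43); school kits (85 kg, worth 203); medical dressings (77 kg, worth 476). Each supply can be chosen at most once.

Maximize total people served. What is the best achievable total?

Density check — tool kits 23.64, plastic sheeting 19.37, tarpaulins 9.39, rice sacks 6.77 are the best per kg.
Tarpaulins + plastic sheeting + tool kits uses 161 of the 164 kg and totals 2331.
Next best is plastic sheeting + tool kits + rice sacks + medical dressings at 2022 (158 kg) — short by 309.

2331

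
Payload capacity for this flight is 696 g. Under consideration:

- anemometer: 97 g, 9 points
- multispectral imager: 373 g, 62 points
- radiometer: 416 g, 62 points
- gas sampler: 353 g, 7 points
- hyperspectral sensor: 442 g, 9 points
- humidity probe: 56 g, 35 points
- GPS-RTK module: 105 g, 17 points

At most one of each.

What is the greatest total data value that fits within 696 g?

123

Best packing: anemometer + multispectral imager + humidity probe + GPS-RTK module — 631 g, 123 total.
The spare 65 g is too small for any remaining sensor, and no exchange beats 123.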